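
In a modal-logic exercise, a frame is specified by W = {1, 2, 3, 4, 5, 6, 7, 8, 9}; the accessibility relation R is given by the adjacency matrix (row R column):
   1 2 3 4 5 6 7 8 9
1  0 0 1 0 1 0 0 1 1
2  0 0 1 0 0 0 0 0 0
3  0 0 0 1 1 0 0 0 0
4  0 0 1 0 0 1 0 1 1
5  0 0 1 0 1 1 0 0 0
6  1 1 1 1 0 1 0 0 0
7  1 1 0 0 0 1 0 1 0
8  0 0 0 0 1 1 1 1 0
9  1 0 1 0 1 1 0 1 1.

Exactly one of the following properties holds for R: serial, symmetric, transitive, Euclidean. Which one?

serial

Serial: yes — every world has a successor (e.g. 1 R 3).
Symmetric: no — 1 R 3 but not 3 R 1.
Transitive: no — 1 R 3 and 3 R 4, but not 1 R 4.
Euclidean: no — 1 R 3 and 1 R 8, but not 3 R 8.
Only serial holds.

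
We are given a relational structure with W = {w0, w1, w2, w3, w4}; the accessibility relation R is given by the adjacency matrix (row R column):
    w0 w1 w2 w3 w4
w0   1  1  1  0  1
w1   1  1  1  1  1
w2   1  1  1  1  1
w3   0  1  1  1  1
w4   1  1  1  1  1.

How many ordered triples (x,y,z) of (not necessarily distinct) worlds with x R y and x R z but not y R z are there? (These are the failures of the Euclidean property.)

Enumerating: (w1,w0,w3), (w1,w3,w0), (w2,w0,w3), (w2,w3,w0), (w4,w0,w3), (w4,w3,w0).

6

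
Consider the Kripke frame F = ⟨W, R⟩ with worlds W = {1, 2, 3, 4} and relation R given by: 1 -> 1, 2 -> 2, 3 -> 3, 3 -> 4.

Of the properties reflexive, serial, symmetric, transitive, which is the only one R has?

transitive

Reflexive: no — 4 is not related to itself.
Serial: no — 4 has no R-successor.
Symmetric: no — 3 R 4 but not 4 R 3.
Transitive: yes — every two-step R-path is closed by a direct edge.
Only transitive holds.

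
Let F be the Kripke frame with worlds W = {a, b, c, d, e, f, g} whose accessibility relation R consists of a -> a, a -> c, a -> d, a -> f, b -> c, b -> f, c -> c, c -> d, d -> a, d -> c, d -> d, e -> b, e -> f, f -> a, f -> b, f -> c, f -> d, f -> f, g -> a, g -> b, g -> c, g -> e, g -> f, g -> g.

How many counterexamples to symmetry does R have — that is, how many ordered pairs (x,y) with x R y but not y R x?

Enumerating: (a,c), (b,c), (e,b), (e,f), (f,c), (f,d), (g,a), (g,b), (g,c), (g,e), (g,f).

11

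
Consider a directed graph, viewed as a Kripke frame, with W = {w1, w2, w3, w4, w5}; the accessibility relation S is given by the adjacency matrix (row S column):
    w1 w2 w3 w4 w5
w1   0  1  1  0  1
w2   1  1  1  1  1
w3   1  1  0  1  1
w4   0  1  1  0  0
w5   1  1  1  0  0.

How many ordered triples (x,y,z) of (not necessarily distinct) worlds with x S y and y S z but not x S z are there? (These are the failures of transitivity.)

Enumerating: (w1,w2,w1), (w1,w2,w4), (w1,w3,w1), (w1,w3,w4), (w1,w5,w1), (w3,w1,w3), (w3,w2,w3), (w3,w4,w3), (w3,w5,w3), (w4,w2,w1), (w4,w2,w4), (w4,w2,w5), … and 8 more.
Total: 20.

20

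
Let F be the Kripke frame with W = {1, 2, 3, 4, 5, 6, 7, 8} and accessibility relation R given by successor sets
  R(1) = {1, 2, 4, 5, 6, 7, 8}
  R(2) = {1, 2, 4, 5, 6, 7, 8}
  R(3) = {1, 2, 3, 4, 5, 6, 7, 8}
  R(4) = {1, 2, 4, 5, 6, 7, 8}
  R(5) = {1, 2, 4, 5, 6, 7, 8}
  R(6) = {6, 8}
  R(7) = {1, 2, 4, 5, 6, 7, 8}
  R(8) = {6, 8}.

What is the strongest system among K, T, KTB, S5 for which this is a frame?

Reflexive (axiom T): yes — every world is R-related to itself.
Symmetric (axiom B): no — 1 R 6 but not 6 R 1.
Euclidean (axiom 5): no — 1 R 6 and 1 R 2, but not 6 R 2.
So F validates K, T; KTB would additionally require R to be symmetric. The strongest is T.

T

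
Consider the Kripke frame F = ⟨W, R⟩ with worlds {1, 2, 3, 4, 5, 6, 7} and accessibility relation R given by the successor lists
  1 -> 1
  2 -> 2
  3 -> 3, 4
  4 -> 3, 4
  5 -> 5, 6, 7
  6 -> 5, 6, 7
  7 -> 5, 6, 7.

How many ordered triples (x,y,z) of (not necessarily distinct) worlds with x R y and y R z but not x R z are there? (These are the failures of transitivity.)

R is transitive; there are no such tuples.

0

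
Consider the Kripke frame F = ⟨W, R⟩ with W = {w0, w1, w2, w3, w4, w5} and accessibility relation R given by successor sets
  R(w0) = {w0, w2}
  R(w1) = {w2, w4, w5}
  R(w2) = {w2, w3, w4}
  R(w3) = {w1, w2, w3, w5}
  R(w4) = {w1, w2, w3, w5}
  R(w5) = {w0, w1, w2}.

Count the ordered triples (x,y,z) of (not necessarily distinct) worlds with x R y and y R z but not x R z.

Enumerating: (w0,w2,w3), (w0,w2,w4), (w1,w2,w3), (w1,w4,w1), (w1,w4,w3), (w1,w5,w0), (w1,w5,w1), (w2,w3,w1), (w2,w3,w5), (w2,w4,w1), (w2,w4,w5), (w3,w1,w4), … and 9 more.
Total: 21.

21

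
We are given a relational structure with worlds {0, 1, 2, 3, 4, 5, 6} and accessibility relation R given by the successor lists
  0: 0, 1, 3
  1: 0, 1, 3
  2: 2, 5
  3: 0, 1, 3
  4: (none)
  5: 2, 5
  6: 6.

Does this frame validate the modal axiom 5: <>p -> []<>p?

The schema 5 characterises exactly the Euclidean frames.
Euclidean: yes — any two successors of a common world are R-related.

Yes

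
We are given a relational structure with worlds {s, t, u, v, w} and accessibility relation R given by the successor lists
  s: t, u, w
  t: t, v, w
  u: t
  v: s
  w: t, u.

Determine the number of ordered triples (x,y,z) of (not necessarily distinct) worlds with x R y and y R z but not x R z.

Enumerating: (s,t,v), (t,v,s), (t,w,u), (u,t,v), (u,t,w), (v,s,t), (v,s,u), (v,s,w), (w,t,v), (w,t,w).

10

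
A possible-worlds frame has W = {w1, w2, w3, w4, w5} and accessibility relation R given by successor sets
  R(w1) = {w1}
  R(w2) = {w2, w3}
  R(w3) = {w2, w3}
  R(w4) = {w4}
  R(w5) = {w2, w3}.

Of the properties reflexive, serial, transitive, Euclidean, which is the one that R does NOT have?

Reflexive: no — w5 is not related to itself.
Serial: yes — every world has a successor (e.g. w1 R w1).
Transitive: yes — every two-step R-path is closed by a direct edge.
Euclidean: yes — any two successors of a common world are R-related.
Only reflexive fails.

reflexive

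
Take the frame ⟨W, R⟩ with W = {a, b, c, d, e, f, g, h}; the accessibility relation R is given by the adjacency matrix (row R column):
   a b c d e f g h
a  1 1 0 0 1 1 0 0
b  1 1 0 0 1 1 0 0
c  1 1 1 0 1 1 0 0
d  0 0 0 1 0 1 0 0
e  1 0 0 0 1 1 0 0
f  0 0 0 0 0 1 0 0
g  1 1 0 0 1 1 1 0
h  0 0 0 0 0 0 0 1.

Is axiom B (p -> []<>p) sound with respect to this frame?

Axiom B corresponds to the accessibility relation being symmetric.
Symmetric: no — a R f but not f R a.

No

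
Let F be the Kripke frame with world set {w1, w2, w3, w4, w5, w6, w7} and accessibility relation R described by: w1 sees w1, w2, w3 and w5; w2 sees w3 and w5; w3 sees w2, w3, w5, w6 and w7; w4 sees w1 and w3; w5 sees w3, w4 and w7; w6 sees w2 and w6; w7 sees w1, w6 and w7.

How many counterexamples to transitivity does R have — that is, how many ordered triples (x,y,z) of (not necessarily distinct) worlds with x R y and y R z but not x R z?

Enumerating: (w1,w3,w6), (w1,w3,w7), (w1,w5,w4), (w1,w5,w7), (w2,w3,w2), (w2,w3,w6), (w2,w3,w7), (w2,w5,w4), (w2,w5,w7), (w3,w5,w4), (w3,w7,w1), (w4,w1,w2), … and 17 more.
Total: 29.

29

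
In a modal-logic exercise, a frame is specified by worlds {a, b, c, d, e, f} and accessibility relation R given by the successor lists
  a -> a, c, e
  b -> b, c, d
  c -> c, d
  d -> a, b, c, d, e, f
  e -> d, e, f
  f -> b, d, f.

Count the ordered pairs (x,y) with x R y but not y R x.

Enumerating: (a,c), (a,e), (b,c), (d,a), (e,f), (f,b).

6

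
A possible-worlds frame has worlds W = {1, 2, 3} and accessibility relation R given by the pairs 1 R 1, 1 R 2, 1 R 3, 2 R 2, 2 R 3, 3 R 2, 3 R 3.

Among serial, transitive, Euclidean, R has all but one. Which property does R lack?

Serial: yes — every world has a successor (e.g. 1 R 1).
Transitive: yes — every two-step R-path is closed by a direct edge.
Euclidean: no — 1 R 2 and 1 R 1, but not 2 R 1.
Only Euclidean fails.

Euclidean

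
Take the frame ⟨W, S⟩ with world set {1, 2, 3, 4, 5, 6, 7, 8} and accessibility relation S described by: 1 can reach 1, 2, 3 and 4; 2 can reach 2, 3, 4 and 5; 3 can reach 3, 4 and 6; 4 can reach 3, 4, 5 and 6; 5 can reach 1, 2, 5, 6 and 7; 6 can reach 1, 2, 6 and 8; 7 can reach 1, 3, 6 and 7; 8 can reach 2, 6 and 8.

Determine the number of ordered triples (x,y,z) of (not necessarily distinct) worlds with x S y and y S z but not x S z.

Enumerating: (1,2,5), (1,3,6), (1,4,5), (1,4,6), (2,3,6), (2,4,6), (2,5,1), (2,5,6), (2,5,7), (3,4,5), (3,6,1), (3,6,2), … and 27 more.
Total: 39.

39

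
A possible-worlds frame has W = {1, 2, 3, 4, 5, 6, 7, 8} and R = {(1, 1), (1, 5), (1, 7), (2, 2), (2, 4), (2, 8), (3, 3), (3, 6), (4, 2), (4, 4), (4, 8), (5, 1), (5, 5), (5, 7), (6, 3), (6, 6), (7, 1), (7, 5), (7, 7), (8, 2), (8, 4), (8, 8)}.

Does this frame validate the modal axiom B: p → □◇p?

Yes

By correspondence theory, B is valid on a frame iff R is symmetric.
Symmetric: yes — every pair in R has its reverse in R.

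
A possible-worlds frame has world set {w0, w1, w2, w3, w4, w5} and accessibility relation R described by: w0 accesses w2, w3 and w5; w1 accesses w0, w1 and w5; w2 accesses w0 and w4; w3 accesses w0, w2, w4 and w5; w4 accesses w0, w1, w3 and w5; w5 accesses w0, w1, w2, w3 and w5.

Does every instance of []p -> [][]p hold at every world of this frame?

The schema 4 characterises exactly the transitive frames.
Transitive: no — w0 R w2 and w2 R w4, but not w0 R w4.

No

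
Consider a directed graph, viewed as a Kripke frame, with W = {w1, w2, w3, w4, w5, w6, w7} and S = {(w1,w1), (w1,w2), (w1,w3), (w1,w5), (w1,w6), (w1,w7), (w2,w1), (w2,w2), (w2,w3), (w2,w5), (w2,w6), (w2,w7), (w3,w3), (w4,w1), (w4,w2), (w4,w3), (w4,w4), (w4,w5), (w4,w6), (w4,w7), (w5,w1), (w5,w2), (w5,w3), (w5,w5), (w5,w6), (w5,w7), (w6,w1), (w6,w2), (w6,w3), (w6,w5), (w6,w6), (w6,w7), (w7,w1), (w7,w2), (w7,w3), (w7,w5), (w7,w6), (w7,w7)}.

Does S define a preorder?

Reflexive: yes — every world is S-related to itself.
Transitive: yes — every two-step S-path is closed by a direct edge.
So S is a preorder.

Yes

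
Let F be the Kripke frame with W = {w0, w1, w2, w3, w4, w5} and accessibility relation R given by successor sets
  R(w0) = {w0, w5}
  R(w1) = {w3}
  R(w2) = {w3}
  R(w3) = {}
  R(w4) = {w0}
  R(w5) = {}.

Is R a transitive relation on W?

Transitive: no — w4 R w0 and w0 R w5, but not w4 R w5.

No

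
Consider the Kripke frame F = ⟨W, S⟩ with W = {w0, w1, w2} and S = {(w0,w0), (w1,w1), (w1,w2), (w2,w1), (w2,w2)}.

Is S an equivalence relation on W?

Reflexive: yes — every world is S-related to itself.
Symmetric: yes — every pair in S has its reverse in S.
Transitive: yes — every two-step S-path is closed by a direct edge.
So S is an equivalence relation.

Yes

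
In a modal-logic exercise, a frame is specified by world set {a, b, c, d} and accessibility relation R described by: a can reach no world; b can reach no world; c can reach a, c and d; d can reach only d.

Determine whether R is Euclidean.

No

Euclidean: no — c R a and c R d, but not a R d.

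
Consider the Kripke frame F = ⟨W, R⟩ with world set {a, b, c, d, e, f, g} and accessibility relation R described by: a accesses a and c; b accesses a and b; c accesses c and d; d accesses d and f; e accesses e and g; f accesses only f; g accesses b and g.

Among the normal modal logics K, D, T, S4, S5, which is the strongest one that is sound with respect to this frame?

Serial (axiom D): yes — every world has a successor (e.g. a R a).
Reflexive (axiom T): yes — every world is R-related to itself.
Transitive (axiom 4): no — a R c and c R d, but not a R d.
Euclidean (axiom 5): no — a R c and a R a, but not c R a.
So F validates K, D, T; S4 would additionally require R to be transitive. The strongest is T.

T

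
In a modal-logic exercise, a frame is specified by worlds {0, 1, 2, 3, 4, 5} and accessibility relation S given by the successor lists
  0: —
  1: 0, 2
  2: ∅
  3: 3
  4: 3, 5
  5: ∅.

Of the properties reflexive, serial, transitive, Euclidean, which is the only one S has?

transitive

Reflexive: no — 0 is not related to itself.
Serial: no — 0 has no S-successor.
Transitive: yes — every two-step S-path is closed by a direct edge.
Euclidean: no — 1 S 0 and 1 S 2, but not 0 S 2.
Only transitive holds.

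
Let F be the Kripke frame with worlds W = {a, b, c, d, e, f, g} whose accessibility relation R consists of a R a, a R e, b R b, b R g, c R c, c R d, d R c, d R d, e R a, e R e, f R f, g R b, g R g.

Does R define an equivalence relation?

Yes

Reflexive: yes — every world is R-related to itself.
Symmetric: yes — every pair in R has its reverse in R.
Transitive: yes — every two-step R-path is closed by a direct edge.
So R is an equivalence relation.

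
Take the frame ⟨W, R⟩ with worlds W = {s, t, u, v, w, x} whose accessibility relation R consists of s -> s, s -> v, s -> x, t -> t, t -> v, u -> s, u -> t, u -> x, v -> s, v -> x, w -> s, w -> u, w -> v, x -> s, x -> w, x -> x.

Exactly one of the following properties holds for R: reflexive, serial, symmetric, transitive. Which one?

Reflexive: no — u is not related to itself.
Serial: yes — every world has a successor (e.g. s R s).
Symmetric: no — t R v but not v R t.
Transitive: no — s R x and x R w, but not s R w.
Only serial holds.

serial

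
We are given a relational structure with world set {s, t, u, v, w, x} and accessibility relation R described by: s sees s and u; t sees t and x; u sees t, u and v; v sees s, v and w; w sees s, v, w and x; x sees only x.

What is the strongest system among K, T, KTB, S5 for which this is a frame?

Reflexive (axiom T): yes — every world is R-related to itself.
Symmetric (axiom B): no — s R u but not u R s.
Euclidean (axiom 5): no — u R t and u R v, but not t R v.
So F validates K, T; KTB would additionally require R to be symmetric. The strongest is T.

T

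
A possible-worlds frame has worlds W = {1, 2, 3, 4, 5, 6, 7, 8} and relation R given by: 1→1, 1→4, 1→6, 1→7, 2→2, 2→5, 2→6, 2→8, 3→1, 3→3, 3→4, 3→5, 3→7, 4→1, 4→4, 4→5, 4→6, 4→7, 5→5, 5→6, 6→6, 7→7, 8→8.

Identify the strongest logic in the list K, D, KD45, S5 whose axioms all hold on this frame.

D

Serial (axiom D): yes — every world has a successor (e.g. 1 R 1).
Euclidean (axiom 5): no — 1 R 6 and 1 R 4, but not 6 R 4.
Transitive (axiom 4): no — 1 R 4 and 4 R 5, but not 1 R 5.
Reflexive (axiom T): yes — every world is R-related to itself.
So F validates K, D; KD45 would additionally require R to be Euclidean and transitive. The strongest is D.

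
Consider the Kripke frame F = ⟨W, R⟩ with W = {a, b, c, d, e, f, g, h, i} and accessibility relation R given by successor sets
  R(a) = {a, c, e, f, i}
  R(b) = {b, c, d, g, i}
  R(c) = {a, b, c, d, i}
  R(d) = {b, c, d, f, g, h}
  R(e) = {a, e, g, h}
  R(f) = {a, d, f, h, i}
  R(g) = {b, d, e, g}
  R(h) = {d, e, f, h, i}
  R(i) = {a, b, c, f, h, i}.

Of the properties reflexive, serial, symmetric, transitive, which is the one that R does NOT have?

Reflexive: yes — every world is R-related to itself.
Serial: yes — every world has a successor (e.g. a R a).
Symmetric: yes — every pair in R has its reverse in R.
Transitive: no — a R c and c R b, but not a R b.
Only transitive fails.

transitive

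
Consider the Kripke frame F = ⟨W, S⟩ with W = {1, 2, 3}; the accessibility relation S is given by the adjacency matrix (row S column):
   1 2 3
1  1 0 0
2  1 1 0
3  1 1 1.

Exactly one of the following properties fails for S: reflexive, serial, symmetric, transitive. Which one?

Reflexive: yes — every world is S-related to itself.
Serial: yes — every world has a successor (e.g. 1 S 1).
Symmetric: no — 2 S 1 but not 1 S 2.
Transitive: yes — every two-step S-path is closed by a direct edge.
Only symmetric fails.

symmetric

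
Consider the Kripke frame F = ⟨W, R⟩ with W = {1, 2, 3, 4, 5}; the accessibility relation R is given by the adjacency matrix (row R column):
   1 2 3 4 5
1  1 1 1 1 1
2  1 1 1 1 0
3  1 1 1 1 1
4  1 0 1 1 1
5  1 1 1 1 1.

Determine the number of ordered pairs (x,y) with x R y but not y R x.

2

Enumerating: (2,4), (5,2).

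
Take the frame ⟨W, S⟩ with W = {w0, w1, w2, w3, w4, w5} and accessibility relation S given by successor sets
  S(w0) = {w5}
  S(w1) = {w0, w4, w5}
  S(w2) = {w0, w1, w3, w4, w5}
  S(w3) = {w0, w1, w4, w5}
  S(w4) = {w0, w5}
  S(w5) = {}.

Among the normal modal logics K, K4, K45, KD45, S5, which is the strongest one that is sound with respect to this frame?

Transitive (axiom 4): yes — every two-step S-path is closed by a direct edge.
Euclidean (axiom 5): no — w1 S w0 and w1 S w4, but not w0 S w4.
Serial (axiom D): no — w5 has no S-successor.
Reflexive (axiom T): no — w0 is not related to itself.
So F validates K, K4; K45 would additionally require S to be Euclidean. The strongest is K4.

K4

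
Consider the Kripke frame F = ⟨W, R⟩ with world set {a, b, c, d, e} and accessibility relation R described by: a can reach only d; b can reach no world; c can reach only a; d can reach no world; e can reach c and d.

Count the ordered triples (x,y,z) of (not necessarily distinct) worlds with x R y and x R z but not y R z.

6

Enumerating: (a,d,d), (c,a,a), (e,c,c), (e,c,d), (e,d,c), (e,d,d).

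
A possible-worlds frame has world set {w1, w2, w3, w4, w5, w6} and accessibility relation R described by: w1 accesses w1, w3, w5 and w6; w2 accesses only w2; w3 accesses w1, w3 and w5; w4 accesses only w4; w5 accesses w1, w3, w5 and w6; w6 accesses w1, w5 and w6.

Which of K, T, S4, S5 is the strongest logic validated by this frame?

Reflexive (axiom T): yes — every world is R-related to itself.
Transitive (axiom 4): no — w3 R w1 and w1 R w6, but not w3 R w6.
Euclidean (axiom 5): no — w1 R w3 and w1 R w6, but not w3 R w6.
So F validates K, T; S4 would additionally require R to be transitive. The strongest is T.

T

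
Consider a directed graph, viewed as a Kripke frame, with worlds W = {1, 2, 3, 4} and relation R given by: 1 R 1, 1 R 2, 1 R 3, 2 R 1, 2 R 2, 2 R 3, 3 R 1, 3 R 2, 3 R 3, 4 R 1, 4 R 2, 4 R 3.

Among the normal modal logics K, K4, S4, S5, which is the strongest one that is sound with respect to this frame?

K4

Transitive (axiom 4): yes — every two-step R-path is closed by a direct edge.
Reflexive (axiom T): no — 4 is not related to itself.
Euclidean (axiom 5): yes — any two successors of a common world are R-related.
So F validates K, K4; S4 would additionally require R to be reflexive. The strongest is K4.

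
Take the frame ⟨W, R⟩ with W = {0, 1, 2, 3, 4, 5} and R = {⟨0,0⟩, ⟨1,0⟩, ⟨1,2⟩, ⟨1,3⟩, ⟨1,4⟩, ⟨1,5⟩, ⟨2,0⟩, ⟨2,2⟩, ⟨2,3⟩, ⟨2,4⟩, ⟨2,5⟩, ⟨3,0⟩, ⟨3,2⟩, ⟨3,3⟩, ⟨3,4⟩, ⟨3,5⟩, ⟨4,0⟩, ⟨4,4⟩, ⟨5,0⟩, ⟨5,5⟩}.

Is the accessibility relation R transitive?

Transitive: yes — every two-step R-path is closed by a direct edge.

Yes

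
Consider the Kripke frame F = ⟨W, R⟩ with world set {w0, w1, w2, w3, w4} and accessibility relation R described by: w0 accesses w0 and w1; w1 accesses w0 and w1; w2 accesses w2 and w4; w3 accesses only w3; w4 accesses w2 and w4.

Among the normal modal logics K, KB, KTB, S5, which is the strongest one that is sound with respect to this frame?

S5

Symmetric (axiom B): yes — every pair in R has its reverse in R.
Reflexive (axiom T): yes — every world is R-related to itself.
Euclidean (axiom 5): yes — any two successors of a common world are R-related.
So F validates K, KB, KTB, S5. The strongest is S5.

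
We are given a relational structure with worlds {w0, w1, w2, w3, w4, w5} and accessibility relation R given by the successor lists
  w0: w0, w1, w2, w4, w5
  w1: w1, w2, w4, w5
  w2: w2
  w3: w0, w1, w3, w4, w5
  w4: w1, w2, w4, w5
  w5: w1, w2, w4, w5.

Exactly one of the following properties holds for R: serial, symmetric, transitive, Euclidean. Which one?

Serial: yes — every world has a successor (e.g. w0 R w0).
Symmetric: no — w0 R w1 but not w1 R w0.
Transitive: no — w3 R w0 and w0 R w2, but not w3 R w2.
Euclidean: no — w0 R w2 and w0 R w1, but not w2 R w1.
Only serial holds.

serial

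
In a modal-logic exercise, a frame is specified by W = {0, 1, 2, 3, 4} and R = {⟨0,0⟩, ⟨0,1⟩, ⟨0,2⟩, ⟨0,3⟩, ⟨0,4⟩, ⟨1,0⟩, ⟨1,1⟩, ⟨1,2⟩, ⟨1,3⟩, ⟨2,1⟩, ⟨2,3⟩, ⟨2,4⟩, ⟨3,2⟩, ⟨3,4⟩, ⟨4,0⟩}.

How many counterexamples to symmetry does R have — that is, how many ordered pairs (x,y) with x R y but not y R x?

Enumerating: (0,2), (0,3), (1,3), (2,4), (3,4).

5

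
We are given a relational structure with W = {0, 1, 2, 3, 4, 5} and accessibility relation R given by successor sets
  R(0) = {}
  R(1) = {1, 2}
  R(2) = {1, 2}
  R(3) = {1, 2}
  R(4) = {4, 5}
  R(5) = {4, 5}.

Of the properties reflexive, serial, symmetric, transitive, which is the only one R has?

Reflexive: no — 0 is not related to itself.
Serial: no — 0 has no R-successor.
Symmetric: no — 3 R 1 but not 1 R 3.
Transitive: yes — every two-step R-path is closed by a direct edge.
Only transitive holds.

transitive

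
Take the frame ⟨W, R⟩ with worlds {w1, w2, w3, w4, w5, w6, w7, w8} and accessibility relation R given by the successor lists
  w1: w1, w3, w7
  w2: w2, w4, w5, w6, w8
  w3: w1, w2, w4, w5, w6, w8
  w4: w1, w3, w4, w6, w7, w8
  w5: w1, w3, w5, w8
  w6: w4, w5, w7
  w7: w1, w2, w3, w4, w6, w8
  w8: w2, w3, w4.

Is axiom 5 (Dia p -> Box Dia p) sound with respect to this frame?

By correspondence theory, 5 is valid on a frame iff R is Euclidean.
Euclidean: no — w1 R w3 and w1 R w7, but not w3 R w7.

No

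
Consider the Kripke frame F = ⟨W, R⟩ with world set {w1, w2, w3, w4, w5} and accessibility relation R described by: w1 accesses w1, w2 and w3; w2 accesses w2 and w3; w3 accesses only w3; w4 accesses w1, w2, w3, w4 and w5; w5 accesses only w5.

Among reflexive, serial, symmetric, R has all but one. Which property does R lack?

Reflexive: yes — every world is R-related to itself.
Serial: yes — every world has a successor (e.g. w1 R w1).
Symmetric: no — w1 R w2 but not w2 R w1.
Only symmetric fails.

symmetric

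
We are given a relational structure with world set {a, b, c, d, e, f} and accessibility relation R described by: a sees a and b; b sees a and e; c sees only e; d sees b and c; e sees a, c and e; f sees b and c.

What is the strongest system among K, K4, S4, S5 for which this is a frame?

Transitive (axiom 4): no — a R b and b R e, but not a R e.
Reflexive (axiom T): no — b is not related to itself.
Euclidean (axiom 5): no — b R a and b R e, but not a R e.
So F validates K; K4 would additionally require R to be transitive. The strongest is K.

K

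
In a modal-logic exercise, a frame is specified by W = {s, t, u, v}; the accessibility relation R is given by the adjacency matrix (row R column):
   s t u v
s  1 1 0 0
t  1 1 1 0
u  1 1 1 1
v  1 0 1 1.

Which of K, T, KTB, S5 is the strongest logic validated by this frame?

Reflexive (axiom T): yes — every world is R-related to itself.
Symmetric (axiom B): no — u R s but not s R u.
Euclidean (axiom 5): no — t R s and t R u, but not s R u.
So F validates K, T; KTB would additionally require R to be symmetric. The strongest is T.

T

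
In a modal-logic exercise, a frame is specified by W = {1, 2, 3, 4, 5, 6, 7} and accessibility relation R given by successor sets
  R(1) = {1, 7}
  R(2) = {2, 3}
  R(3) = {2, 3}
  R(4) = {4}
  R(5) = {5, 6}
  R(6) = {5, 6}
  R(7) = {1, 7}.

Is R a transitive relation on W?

Transitive: yes — every two-step R-path is closed by a direct edge.

Yes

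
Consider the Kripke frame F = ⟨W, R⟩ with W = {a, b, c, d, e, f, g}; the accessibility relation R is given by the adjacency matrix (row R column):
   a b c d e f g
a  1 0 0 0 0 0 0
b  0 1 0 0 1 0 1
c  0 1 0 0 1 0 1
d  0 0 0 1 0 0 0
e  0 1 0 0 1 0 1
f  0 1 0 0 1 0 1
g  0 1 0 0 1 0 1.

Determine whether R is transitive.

Transitive: yes — every two-step R-path is closed by a direct edge.

Yes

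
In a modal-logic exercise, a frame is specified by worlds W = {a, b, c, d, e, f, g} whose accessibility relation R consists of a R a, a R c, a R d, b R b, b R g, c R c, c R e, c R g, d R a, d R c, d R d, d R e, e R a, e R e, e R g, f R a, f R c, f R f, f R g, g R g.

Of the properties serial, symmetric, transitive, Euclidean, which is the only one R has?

serial

Serial: yes — every world has a successor (e.g. a R a).
Symmetric: no — a R c but not c R a.
Transitive: no — a R c and c R e, but not a R e.
Euclidean: no — a R c and a R d, but not c R d.
Only serial holds.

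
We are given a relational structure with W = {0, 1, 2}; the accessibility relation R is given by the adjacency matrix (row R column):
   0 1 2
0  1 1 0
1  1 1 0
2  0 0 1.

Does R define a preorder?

Reflexive: yes — every world is R-related to itself.
Transitive: yes — every two-step R-path is closed by a direct edge.
So R is a preorder.

Yes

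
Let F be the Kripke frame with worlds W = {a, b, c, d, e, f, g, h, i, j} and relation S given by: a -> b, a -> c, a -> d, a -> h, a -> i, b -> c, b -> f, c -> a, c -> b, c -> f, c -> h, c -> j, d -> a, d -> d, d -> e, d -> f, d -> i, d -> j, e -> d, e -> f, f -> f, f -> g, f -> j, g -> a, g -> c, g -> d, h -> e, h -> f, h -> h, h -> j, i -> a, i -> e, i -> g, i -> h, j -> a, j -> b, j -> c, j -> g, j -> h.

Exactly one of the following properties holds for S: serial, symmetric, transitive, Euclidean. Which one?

serial

Serial: yes — every world has a successor (e.g. a S b).
Symmetric: no — a S b but not b S a.
Transitive: no — a S b and b S f, but not a S f.
Euclidean: no — a S b and a S d, but not b S d.
Only serial holds.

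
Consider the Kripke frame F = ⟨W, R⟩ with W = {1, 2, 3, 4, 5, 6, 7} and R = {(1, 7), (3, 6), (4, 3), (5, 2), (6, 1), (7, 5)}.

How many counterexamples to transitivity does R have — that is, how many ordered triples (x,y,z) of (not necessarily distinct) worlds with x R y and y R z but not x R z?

Enumerating: (1,7,5), (3,6,1), (4,3,6), (6,1,7), (7,5,2).

5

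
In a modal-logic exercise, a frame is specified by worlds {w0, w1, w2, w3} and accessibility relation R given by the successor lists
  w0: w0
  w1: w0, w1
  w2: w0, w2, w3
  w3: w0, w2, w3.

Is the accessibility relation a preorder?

Yes

Reflexive: yes — every world is R-related to itself.
Transitive: yes — every two-step R-path is closed by a direct edge.
So R is a preorder.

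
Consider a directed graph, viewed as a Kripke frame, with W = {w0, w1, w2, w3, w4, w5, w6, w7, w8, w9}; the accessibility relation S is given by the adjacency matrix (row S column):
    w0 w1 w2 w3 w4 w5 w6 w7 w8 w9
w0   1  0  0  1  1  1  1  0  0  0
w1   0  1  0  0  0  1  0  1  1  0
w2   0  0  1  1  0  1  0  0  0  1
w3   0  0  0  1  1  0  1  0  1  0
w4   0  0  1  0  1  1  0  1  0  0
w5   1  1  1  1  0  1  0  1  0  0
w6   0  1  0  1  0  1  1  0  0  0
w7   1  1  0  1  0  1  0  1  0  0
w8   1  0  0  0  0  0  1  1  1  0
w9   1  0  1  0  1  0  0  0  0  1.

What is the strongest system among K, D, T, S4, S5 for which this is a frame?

T

Serial (axiom D): yes — every world has a successor (e.g. w0 S w0).
Reflexive (axiom T): yes — every world is S-related to itself.
Transitive (axiom 4): no — w0 S w3 and w3 S w8, but not w0 S w8.
Euclidean (axiom 5): no — w0 S w3 and w0 S w5, but not w3 S w5.
So F validates K, D, T; S4 would additionally require S to be transitive. The strongest is T.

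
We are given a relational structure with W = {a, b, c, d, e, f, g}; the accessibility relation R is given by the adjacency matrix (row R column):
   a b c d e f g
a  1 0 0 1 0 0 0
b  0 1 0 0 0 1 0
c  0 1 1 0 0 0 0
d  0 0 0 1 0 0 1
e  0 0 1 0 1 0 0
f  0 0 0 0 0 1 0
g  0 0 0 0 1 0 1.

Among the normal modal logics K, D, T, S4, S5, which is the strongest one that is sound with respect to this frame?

Serial (axiom D): yes — every world has a successor (e.g. a R a).
Reflexive (axiom T): yes — every world is R-related to itself.
Transitive (axiom 4): no — a R d and d R g, but not a R g.
Euclidean (axiom 5): no — a R d and a R a, but not d R a.
So F validates K, D, T; S4 would additionally require R to be transitive. The strongest is T.

T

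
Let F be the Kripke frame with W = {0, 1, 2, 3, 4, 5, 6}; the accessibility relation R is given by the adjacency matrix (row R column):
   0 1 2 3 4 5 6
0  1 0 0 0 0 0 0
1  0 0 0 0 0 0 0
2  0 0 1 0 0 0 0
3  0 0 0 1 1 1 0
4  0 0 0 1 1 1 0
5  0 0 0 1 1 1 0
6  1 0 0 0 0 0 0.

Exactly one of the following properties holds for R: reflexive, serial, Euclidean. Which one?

Euclidean

Reflexive: no — 1 is not related to itself.
Serial: no — 1 has no R-successor.
Euclidean: yes — any two successors of a common world are R-related.
Only Euclidean holds.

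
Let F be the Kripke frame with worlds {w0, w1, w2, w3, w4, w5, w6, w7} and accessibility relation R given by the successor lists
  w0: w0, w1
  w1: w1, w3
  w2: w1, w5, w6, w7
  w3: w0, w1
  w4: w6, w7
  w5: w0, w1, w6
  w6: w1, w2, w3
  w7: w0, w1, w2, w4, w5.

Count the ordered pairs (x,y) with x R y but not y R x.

Enumerating: (w0,w1), (w2,w1), (w2,w5), (w3,w0), (w4,w6), (w5,w0), (w5,w1), (w5,w6), (w6,w1), (w6,w3), (w7,w0), (w7,w1), (w7,w5).

13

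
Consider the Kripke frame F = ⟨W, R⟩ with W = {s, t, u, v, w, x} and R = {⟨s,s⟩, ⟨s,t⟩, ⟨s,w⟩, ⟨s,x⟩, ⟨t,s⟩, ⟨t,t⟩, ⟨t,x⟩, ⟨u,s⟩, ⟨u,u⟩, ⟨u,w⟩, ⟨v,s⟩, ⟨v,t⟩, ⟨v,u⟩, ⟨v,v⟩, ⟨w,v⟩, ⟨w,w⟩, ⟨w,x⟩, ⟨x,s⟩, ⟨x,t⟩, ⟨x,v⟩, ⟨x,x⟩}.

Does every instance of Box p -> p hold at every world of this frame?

The schema T characterises exactly the reflexive frames.
Reflexive: yes — every world is R-related to itself.

Yes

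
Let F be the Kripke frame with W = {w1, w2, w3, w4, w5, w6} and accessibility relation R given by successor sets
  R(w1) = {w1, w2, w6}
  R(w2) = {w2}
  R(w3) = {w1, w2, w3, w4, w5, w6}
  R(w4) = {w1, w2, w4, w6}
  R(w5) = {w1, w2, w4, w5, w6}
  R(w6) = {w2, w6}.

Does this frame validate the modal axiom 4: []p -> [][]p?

Yes

Axiom 4 corresponds to the accessibility relation being transitive.
Transitive: yes — every two-step R-path is closed by a direct edge.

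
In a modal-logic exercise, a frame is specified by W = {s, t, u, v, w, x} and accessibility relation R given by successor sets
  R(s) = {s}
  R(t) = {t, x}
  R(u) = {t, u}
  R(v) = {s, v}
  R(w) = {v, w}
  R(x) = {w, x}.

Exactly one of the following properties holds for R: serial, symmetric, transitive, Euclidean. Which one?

serial

Serial: yes — every world has a successor (e.g. s R s).
Symmetric: no — t R x but not x R t.
Transitive: no — t R x and x R w, but not t R w.
Euclidean: no — t R x and t R t, but not x R t.
Only serial holds.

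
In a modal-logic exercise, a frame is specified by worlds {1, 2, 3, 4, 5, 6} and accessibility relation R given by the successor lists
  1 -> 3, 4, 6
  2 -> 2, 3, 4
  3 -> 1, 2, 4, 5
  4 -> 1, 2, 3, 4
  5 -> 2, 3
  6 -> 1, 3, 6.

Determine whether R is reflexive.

No

Reflexive: no — 1 is not related to itself.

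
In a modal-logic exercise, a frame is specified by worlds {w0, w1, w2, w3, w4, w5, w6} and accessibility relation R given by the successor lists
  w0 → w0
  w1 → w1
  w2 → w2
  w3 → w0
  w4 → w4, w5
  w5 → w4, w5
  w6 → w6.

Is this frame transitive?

Yes

Transitive: yes — every two-step R-path is closed by a direct edge.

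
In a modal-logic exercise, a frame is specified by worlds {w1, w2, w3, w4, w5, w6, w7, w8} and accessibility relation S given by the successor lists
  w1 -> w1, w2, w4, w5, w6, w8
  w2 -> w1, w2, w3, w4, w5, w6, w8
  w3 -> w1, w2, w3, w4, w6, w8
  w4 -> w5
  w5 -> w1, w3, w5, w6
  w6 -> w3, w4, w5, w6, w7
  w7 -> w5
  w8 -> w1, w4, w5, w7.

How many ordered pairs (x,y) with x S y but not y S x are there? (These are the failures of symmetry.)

17

Enumerating: (w1,w4), (w1,w6), (w2,w4), (w2,w5), (w2,w6), (w2,w8), (w3,w1), (w3,w4), (w3,w8), (w4,w5), (w5,w3), (w6,w4), (w6,w7), (w7,w5), (w8,w4), (w8,w5), (w8,w7).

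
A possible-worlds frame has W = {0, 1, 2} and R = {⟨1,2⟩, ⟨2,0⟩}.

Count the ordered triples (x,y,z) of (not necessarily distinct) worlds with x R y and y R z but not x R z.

Enumerating: (1,2,0).

1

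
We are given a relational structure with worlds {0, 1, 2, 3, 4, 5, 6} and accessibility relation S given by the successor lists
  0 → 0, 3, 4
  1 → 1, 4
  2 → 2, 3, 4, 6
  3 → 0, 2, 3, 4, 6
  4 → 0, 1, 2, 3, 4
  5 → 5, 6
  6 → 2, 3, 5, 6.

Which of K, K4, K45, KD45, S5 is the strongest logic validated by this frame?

K

Transitive (axiom 4): no — 0 S 3 and 3 S 2, but not 0 S 2.
Euclidean (axiom 5): no — 2 S 4 and 2 S 6, but not 4 S 6.
Serial (axiom D): yes — every world has a successor (e.g. 0 S 0).
Reflexive (axiom T): yes — every world is S-related to itself.
So F validates K; K4 would additionally require S to be transitive. The strongest is K.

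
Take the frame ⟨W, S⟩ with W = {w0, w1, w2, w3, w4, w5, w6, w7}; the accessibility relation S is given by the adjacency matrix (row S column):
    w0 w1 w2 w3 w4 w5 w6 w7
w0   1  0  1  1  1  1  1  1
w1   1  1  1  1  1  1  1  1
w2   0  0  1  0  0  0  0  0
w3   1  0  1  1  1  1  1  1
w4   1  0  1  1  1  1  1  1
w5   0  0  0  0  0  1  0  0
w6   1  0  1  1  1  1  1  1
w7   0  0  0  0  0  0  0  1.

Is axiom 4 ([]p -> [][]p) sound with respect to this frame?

Yes

Axiom 4 corresponds to the accessibility relation being transitive.
Transitive: yes — every two-step S-path is closed by a direct edge.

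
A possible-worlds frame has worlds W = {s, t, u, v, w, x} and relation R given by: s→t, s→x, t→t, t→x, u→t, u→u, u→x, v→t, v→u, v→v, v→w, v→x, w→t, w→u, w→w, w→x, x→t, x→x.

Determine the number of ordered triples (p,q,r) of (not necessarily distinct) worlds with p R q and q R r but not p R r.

R is transitive; there are no such tuples.

0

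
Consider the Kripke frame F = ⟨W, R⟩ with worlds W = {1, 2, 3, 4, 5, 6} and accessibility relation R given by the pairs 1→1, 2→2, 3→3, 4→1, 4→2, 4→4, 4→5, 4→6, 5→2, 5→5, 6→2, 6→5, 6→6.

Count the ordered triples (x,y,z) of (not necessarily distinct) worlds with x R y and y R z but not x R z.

R is transitive; there are no such tuples.

0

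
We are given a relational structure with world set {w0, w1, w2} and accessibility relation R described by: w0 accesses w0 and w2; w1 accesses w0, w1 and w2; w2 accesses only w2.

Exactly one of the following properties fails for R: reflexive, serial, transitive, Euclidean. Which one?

Reflexive: yes — every world is R-related to itself.
Serial: yes — every world has a successor (e.g. w0 R w0).
Transitive: yes — every two-step R-path is closed by a direct edge.
Euclidean: no — w1 R w2 and w1 R w0, but not w2 R w0.
Only Euclidean fails.

Euclidean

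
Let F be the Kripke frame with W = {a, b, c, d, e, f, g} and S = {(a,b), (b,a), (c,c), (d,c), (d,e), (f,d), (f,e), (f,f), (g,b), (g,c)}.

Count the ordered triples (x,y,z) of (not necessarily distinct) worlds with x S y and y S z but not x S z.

4

Enumerating: (a,b,a), (b,a,b), (f,d,c), (g,b,a).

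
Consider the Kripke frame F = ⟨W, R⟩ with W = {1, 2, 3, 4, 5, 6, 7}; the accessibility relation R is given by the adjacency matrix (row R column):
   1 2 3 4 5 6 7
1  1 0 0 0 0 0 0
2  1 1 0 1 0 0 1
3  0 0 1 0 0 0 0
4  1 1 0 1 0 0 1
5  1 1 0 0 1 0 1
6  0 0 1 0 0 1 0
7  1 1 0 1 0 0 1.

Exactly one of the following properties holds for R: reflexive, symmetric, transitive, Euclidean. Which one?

reflexive

Reflexive: yes — every world is R-related to itself.
Symmetric: no — 2 R 1 but not 1 R 2.
Transitive: no — 5 R 2 and 2 R 4, but not 5 R 4.
Euclidean: no — 2 R 1 and 2 R 4, but not 1 R 4.
Only reflexive holds.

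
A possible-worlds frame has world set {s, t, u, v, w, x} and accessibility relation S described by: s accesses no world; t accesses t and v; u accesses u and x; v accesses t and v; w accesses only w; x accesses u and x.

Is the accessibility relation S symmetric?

Symmetric: yes — every pair in S has its reverse in S.

Yes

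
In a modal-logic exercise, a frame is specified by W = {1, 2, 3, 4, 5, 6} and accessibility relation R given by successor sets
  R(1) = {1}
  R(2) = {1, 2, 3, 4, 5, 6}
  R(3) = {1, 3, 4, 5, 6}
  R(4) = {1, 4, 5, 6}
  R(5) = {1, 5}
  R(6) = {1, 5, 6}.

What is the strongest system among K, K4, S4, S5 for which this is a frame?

S4

Transitive (axiom 4): yes — every two-step R-path is closed by a direct edge.
Reflexive (axiom T): yes — every world is R-related to itself.
Euclidean (axiom 5): no — 2 R 1 and 2 R 3, but not 1 R 3.
So F validates K, K4, S4; S5 would additionally require R to be Euclidean. The strongest is S4.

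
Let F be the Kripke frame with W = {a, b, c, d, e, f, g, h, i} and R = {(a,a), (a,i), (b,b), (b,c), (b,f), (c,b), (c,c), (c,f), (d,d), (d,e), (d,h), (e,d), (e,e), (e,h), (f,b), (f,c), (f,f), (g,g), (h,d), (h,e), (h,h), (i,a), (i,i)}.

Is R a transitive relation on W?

Yes

Transitive: yes — every two-step R-path is closed by a direct edge.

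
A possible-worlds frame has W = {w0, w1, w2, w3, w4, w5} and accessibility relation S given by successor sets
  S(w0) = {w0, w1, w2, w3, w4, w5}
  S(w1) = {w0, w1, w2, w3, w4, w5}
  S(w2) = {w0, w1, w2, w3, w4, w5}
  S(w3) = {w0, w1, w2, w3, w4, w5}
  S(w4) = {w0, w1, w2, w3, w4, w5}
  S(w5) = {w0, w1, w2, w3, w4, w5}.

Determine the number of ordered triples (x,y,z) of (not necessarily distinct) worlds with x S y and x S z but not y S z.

0

S is Euclidean; there are no such tuples.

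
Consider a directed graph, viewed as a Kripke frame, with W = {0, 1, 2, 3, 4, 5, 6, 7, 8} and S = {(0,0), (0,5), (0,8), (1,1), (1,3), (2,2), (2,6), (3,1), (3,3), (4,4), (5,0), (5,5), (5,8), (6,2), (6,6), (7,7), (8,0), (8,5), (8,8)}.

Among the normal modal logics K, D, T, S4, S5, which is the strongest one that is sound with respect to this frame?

Serial (axiom D): yes — every world has a successor (e.g. 0 S 0).
Reflexive (axiom T): yes — every world is S-related to itself.
Transitive (axiom 4): yes — every two-step S-path is closed by a direct edge.
Euclidean (axiom 5): yes — any two successors of a common world are S-related.
So F validates K, D, T, S4, S5. The strongest is S5.

S5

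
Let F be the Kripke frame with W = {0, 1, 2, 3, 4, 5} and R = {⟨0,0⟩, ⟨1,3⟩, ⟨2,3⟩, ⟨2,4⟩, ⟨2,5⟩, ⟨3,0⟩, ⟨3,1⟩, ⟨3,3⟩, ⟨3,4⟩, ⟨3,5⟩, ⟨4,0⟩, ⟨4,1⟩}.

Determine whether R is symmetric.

Symmetric: no — 2 R 3 but not 3 R 2.

No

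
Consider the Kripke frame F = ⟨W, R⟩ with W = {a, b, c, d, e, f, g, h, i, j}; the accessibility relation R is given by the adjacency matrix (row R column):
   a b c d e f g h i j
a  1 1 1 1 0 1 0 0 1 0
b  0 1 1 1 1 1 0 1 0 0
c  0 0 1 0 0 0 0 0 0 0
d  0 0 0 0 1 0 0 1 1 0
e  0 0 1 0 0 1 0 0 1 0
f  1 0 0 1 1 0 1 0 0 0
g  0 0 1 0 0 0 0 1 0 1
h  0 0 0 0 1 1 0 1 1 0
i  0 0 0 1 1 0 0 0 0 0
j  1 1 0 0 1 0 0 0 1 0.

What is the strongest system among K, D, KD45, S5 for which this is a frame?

Serial (axiom D): yes — every world has a successor (e.g. a R a).
Euclidean (axiom 5): no — a R b and a R i, but not b R i.
Transitive (axiom 4): no — a R b and b R e, but not a R e.
Reflexive (axiom T): no — d is not related to itself.
So F validates K, D; KD45 would additionally require R to be Euclidean and transitive. The strongest is D.

D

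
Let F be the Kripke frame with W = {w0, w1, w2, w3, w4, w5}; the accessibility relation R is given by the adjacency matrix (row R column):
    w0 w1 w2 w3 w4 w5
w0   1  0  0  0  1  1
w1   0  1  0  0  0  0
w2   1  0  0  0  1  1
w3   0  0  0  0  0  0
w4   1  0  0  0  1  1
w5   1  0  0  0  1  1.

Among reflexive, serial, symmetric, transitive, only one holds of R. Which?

transitive

Reflexive: no — w2 is not related to itself.
Serial: no — w3 has no R-successor.
Symmetric: no — w2 R w0 but not w0 R w2.
Transitive: yes — every two-step R-path is closed by a direct edge.
Only transitive holds.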